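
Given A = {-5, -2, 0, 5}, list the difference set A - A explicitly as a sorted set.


A - A = {a - a' : a, a' ∈ A}.
Compute a - a' for each ordered pair (a, a'):
a = -5: -5--5=0, -5--2=-3, -5-0=-5, -5-5=-10
a = -2: -2--5=3, -2--2=0, -2-0=-2, -2-5=-7
a = 0: 0--5=5, 0--2=2, 0-0=0, 0-5=-5
a = 5: 5--5=10, 5--2=7, 5-0=5, 5-5=0
Collecting distinct values (and noting 0 appears from a-a):
A - A = {-10, -7, -5, -3, -2, 0, 2, 3, 5, 7, 10}
|A - A| = 11

A - A = {-10, -7, -5, -3, -2, 0, 2, 3, 5, 7, 10}


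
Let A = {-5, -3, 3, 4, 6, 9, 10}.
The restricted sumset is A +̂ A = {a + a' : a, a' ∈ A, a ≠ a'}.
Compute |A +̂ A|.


Restricted sumset: A +̂ A = {a + a' : a ∈ A, a' ∈ A, a ≠ a'}.
Equivalently, take A + A and drop any sum 2a that is achievable ONLY as a + a for a ∈ A (i.e. sums representable only with equal summands).
Enumerate pairs (a, a') with a < a' (symmetric, so each unordered pair gives one sum; this covers all a ≠ a'):
  -5 + -3 = -8
  -5 + 3 = -2
  -5 + 4 = -1
  -5 + 6 = 1
  -5 + 9 = 4
  -5 + 10 = 5
  -3 + 3 = 0
  -3 + 4 = 1
  -3 + 6 = 3
  -3 + 9 = 6
  -3 + 10 = 7
  3 + 4 = 7
  3 + 6 = 9
  3 + 9 = 12
  3 + 10 = 13
  4 + 6 = 10
  4 + 9 = 13
  4 + 10 = 14
  6 + 9 = 15
  6 + 10 = 16
  9 + 10 = 19
Collected distinct sums: {-8, -2, -1, 0, 1, 3, 4, 5, 6, 7, 9, 10, 12, 13, 14, 15, 16, 19}
|A +̂ A| = 18
(Reference bound: |A +̂ A| ≥ 2|A| - 3 for |A| ≥ 2, with |A| = 7 giving ≥ 11.)

|A +̂ A| = 18


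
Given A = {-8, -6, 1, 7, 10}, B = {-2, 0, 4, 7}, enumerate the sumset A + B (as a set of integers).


A + B = {a + b : a ∈ A, b ∈ B}.
Enumerate all |A|·|B| = 5·4 = 20 pairs (a, b) and collect distinct sums.
a = -8: -8+-2=-10, -8+0=-8, -8+4=-4, -8+7=-1
a = -6: -6+-2=-8, -6+0=-6, -6+4=-2, -6+7=1
a = 1: 1+-2=-1, 1+0=1, 1+4=5, 1+7=8
a = 7: 7+-2=5, 7+0=7, 7+4=11, 7+7=14
a = 10: 10+-2=8, 10+0=10, 10+4=14, 10+7=17
Collecting distinct sums: A + B = {-10, -8, -6, -4, -2, -1, 1, 5, 7, 8, 10, 11, 14, 17}
|A + B| = 14

A + B = {-10, -8, -6, -4, -2, -1, 1, 5, 7, 8, 10, 11, 14, 17}


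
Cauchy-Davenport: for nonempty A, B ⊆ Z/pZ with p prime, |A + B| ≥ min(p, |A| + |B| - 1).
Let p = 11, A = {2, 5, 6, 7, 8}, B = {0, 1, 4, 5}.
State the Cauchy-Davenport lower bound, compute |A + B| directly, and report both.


Cauchy-Davenport: |A + B| ≥ min(p, |A| + |B| - 1) for A, B nonempty in Z/pZ.
|A| = 5, |B| = 4, p = 11.
CD lower bound = min(11, 5 + 4 - 1) = min(11, 8) = 8.
Compute A + B mod 11 directly:
a = 2: 2+0=2, 2+1=3, 2+4=6, 2+5=7
a = 5: 5+0=5, 5+1=6, 5+4=9, 5+5=10
a = 6: 6+0=6, 6+1=7, 6+4=10, 6+5=0
a = 7: 7+0=7, 7+1=8, 7+4=0, 7+5=1
a = 8: 8+0=8, 8+1=9, 8+4=1, 8+5=2
A + B = {0, 1, 2, 3, 5, 6, 7, 8, 9, 10}, so |A + B| = 10.
Verify: 10 ≥ 8? Yes ✓.

CD lower bound = 8, actual |A + B| = 10.


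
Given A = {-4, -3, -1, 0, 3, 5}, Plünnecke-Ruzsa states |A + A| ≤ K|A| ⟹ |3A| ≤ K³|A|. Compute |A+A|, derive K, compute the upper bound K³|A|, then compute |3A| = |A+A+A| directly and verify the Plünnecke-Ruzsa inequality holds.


|A| = 6.
Step 1: Compute A + A by enumerating all 36 pairs.
A + A = {-8, -7, -6, -5, -4, -3, -2, -1, 0, 1, 2, 3, 4, 5, 6, 8, 10}, so |A + A| = 17.
Step 2: Doubling constant K = |A + A|/|A| = 17/6 = 17/6 ≈ 2.8333.
Step 3: Plünnecke-Ruzsa gives |3A| ≤ K³·|A| = (2.8333)³ · 6 ≈ 136.4722.
Step 4: Compute 3A = A + A + A directly by enumerating all triples (a,b,c) ∈ A³; |3A| = 26.
Step 5: Check 26 ≤ 136.4722? Yes ✓.

K = 17/6, Plünnecke-Ruzsa bound K³|A| ≈ 136.4722, |3A| = 26, inequality holds.


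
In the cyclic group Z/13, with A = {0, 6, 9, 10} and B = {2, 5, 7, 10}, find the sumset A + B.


Work in Z/13Z: reduce every sum a + b modulo 13.
Enumerate all 16 pairs:
a = 0: 0+2=2, 0+5=5, 0+7=7, 0+10=10
a = 6: 6+2=8, 6+5=11, 6+7=0, 6+10=3
a = 9: 9+2=11, 9+5=1, 9+7=3, 9+10=6
a = 10: 10+2=12, 10+5=2, 10+7=4, 10+10=7
Distinct residues collected: {0, 1, 2, 3, 4, 5, 6, 7, 8, 10, 11, 12}
|A + B| = 12 (out of 13 total residues).

A + B = {0, 1, 2, 3, 4, 5, 6, 7, 8, 10, 11, 12}


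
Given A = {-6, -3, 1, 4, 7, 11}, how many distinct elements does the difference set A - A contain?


A - A = {a - a' : a, a' ∈ A}; |A| = 6.
Bounds: 2|A|-1 ≤ |A - A| ≤ |A|² - |A| + 1, i.e. 11 ≤ |A - A| ≤ 31.
Note: 0 ∈ A - A always (from a - a). The set is symmetric: if d ∈ A - A then -d ∈ A - A.
Enumerate nonzero differences d = a - a' with a > a' (then include -d):
Positive differences: {3, 4, 6, 7, 10, 13, 14, 17}
Full difference set: {0} ∪ (positive diffs) ∪ (negative diffs).
|A - A| = 1 + 2·8 = 17 (matches direct enumeration: 17).

|A - A| = 17


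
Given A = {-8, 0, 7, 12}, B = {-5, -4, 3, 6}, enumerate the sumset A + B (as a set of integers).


A + B = {a + b : a ∈ A, b ∈ B}.
Enumerate all |A|·|B| = 4·4 = 16 pairs (a, b) and collect distinct sums.
a = -8: -8+-5=-13, -8+-4=-12, -8+3=-5, -8+6=-2
a = 0: 0+-5=-5, 0+-4=-4, 0+3=3, 0+6=6
a = 7: 7+-5=2, 7+-4=3, 7+3=10, 7+6=13
a = 12: 12+-5=7, 12+-4=8, 12+3=15, 12+6=18
Collecting distinct sums: A + B = {-13, -12, -5, -4, -2, 2, 3, 6, 7, 8, 10, 13, 15, 18}
|A + B| = 14

A + B = {-13, -12, -5, -4, -2, 2, 3, 6, 7, 8, 10, 13, 15, 18}


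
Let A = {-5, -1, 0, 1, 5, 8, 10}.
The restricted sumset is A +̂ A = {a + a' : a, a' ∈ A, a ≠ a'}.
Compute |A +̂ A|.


Restricted sumset: A +̂ A = {a + a' : a ∈ A, a' ∈ A, a ≠ a'}.
Equivalently, take A + A and drop any sum 2a that is achievable ONLY as a + a for a ∈ A (i.e. sums representable only with equal summands).
Enumerate pairs (a, a') with a < a' (symmetric, so each unordered pair gives one sum; this covers all a ≠ a'):
  -5 + -1 = -6
  -5 + 0 = -5
  -5 + 1 = -4
  -5 + 5 = 0
  -5 + 8 = 3
  -5 + 10 = 5
  -1 + 0 = -1
  -1 + 1 = 0
  -1 + 5 = 4
  -1 + 8 = 7
  -1 + 10 = 9
  0 + 1 = 1
  0 + 5 = 5
  0 + 8 = 8
  0 + 10 = 10
  1 + 5 = 6
  1 + 8 = 9
  1 + 10 = 11
  5 + 8 = 13
  5 + 10 = 15
  8 + 10 = 18
Collected distinct sums: {-6, -5, -4, -1, 0, 1, 3, 4, 5, 6, 7, 8, 9, 10, 11, 13, 15, 18}
|A +̂ A| = 18
(Reference bound: |A +̂ A| ≥ 2|A| - 3 for |A| ≥ 2, with |A| = 7 giving ≥ 11.)

|A +̂ A| = 18


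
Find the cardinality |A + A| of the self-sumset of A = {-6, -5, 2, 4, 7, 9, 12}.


A + A = {a + a' : a, a' ∈ A}; |A| = 7.
General bounds: 2|A| - 1 ≤ |A + A| ≤ |A|(|A|+1)/2, i.e. 13 ≤ |A + A| ≤ 28.
Lower bound 2|A|-1 is attained iff A is an arithmetic progression.
Enumerate sums a + a' for a ≤ a' (symmetric, so this suffices):
a = -6: -6+-6=-12, -6+-5=-11, -6+2=-4, -6+4=-2, -6+7=1, -6+9=3, -6+12=6
a = -5: -5+-5=-10, -5+2=-3, -5+4=-1, -5+7=2, -5+9=4, -5+12=7
a = 2: 2+2=4, 2+4=6, 2+7=9, 2+9=11, 2+12=14
a = 4: 4+4=8, 4+7=11, 4+9=13, 4+12=16
a = 7: 7+7=14, 7+9=16, 7+12=19
a = 9: 9+9=18, 9+12=21
a = 12: 12+12=24
Distinct sums: {-12, -11, -10, -4, -3, -2, -1, 1, 2, 3, 4, 6, 7, 8, 9, 11, 13, 14, 16, 18, 19, 21, 24}
|A + A| = 23

|A + A| = 23


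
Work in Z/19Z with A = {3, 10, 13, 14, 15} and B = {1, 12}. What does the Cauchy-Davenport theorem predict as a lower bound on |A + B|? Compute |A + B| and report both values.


Cauchy-Davenport: |A + B| ≥ min(p, |A| + |B| - 1) for A, B nonempty in Z/pZ.
|A| = 5, |B| = 2, p = 19.
CD lower bound = min(19, 5 + 2 - 1) = min(19, 6) = 6.
Compute A + B mod 19 directly:
a = 3: 3+1=4, 3+12=15
a = 10: 10+1=11, 10+12=3
a = 13: 13+1=14, 13+12=6
a = 14: 14+1=15, 14+12=7
a = 15: 15+1=16, 15+12=8
A + B = {3, 4, 6, 7, 8, 11, 14, 15, 16}, so |A + B| = 9.
Verify: 9 ≥ 6? Yes ✓.

CD lower bound = 6, actual |A + B| = 9.


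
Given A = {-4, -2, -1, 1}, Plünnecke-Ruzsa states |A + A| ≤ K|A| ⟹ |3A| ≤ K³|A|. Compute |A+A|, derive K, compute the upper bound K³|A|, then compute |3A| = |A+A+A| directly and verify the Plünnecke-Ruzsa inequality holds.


|A| = 4.
Step 1: Compute A + A by enumerating all 16 pairs.
A + A = {-8, -6, -5, -4, -3, -2, -1, 0, 2}, so |A + A| = 9.
Step 2: Doubling constant K = |A + A|/|A| = 9/4 = 9/4 ≈ 2.2500.
Step 3: Plünnecke-Ruzsa gives |3A| ≤ K³·|A| = (2.2500)³ · 4 ≈ 45.5625.
Step 4: Compute 3A = A + A + A directly by enumerating all triples (a,b,c) ∈ A³; |3A| = 14.
Step 5: Check 14 ≤ 45.5625? Yes ✓.

K = 9/4, Plünnecke-Ruzsa bound K³|A| ≈ 45.5625, |3A| = 14, inequality holds.


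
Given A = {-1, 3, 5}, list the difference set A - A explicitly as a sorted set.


A - A = {a - a' : a, a' ∈ A}.
Compute a - a' for each ordered pair (a, a'):
a = -1: -1--1=0, -1-3=-4, -1-5=-6
a = 3: 3--1=4, 3-3=0, 3-5=-2
a = 5: 5--1=6, 5-3=2, 5-5=0
Collecting distinct values (and noting 0 appears from a-a):
A - A = {-6, -4, -2, 0, 2, 4, 6}
|A - A| = 7

A - A = {-6, -4, -2, 0, 2, 4, 6}


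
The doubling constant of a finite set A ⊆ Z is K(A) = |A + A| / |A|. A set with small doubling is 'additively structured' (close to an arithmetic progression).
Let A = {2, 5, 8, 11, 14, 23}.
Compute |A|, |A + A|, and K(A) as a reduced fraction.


|A| = 6.
Compute A + A by enumerating all 36 pairs.
A + A = {4, 7, 10, 13, 16, 19, 22, 25, 28, 31, 34, 37, 46}, so |A + A| = 13.
K = |A + A| / |A| = 13/6 (already in lowest terms) ≈ 2.1667.
Reference: AP of size 6 gives K = 11/6 ≈ 1.8333; a fully generic set of size 6 gives K ≈ 3.5000.

|A| = 6, |A + A| = 13, K = 13/6.


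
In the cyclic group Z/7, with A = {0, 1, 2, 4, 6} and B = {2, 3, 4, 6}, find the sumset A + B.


Work in Z/7Z: reduce every sum a + b modulo 7.
Enumerate all 20 pairs:
a = 0: 0+2=2, 0+3=3, 0+4=4, 0+6=6
a = 1: 1+2=3, 1+3=4, 1+4=5, 1+6=0
a = 2: 2+2=4, 2+3=5, 2+4=6, 2+6=1
a = 4: 4+2=6, 4+3=0, 4+4=1, 4+6=3
a = 6: 6+2=1, 6+3=2, 6+4=3, 6+6=5
Distinct residues collected: {0, 1, 2, 3, 4, 5, 6}
|A + B| = 7 (out of 7 total residues).

A + B = {0, 1, 2, 3, 4, 5, 6}


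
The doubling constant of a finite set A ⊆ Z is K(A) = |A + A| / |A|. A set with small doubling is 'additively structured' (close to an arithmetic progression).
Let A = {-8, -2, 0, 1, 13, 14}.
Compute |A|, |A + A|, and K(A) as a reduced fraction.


|A| = 6.
Compute A + A by enumerating all 36 pairs.
A + A = {-16, -10, -8, -7, -4, -2, -1, 0, 1, 2, 5, 6, 11, 12, 13, 14, 15, 26, 27, 28}, so |A + A| = 20.
K = |A + A| / |A| = 20/6 = 10/3 ≈ 3.3333.
Reference: AP of size 6 gives K = 11/6 ≈ 1.8333; a fully generic set of size 6 gives K ≈ 3.5000.

|A| = 6, |A + A| = 20, K = 20/6 = 10/3.


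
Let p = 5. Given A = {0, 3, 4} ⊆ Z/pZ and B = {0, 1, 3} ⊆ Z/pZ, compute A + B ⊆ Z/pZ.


Work in Z/5Z: reduce every sum a + b modulo 5.
Enumerate all 9 pairs:
a = 0: 0+0=0, 0+1=1, 0+3=3
a = 3: 3+0=3, 3+1=4, 3+3=1
a = 4: 4+0=4, 4+1=0, 4+3=2
Distinct residues collected: {0, 1, 2, 3, 4}
|A + B| = 5 (out of 5 total residues).

A + B = {0, 1, 2, 3, 4}


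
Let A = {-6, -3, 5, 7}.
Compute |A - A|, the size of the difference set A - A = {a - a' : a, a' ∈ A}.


A - A = {a - a' : a, a' ∈ A}; |A| = 4.
Bounds: 2|A|-1 ≤ |A - A| ≤ |A|² - |A| + 1, i.e. 7 ≤ |A - A| ≤ 13.
Note: 0 ∈ A - A always (from a - a). The set is symmetric: if d ∈ A - A then -d ∈ A - A.
Enumerate nonzero differences d = a - a' with a > a' (then include -d):
Positive differences: {2, 3, 8, 10, 11, 13}
Full difference set: {0} ∪ (positive diffs) ∪ (negative diffs).
|A - A| = 1 + 2·6 = 13 (matches direct enumeration: 13).

|A - A| = 13


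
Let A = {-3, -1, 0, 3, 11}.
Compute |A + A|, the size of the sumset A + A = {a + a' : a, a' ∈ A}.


A + A = {a + a' : a, a' ∈ A}; |A| = 5.
General bounds: 2|A| - 1 ≤ |A + A| ≤ |A|(|A|+1)/2, i.e. 9 ≤ |A + A| ≤ 15.
Lower bound 2|A|-1 is attained iff A is an arithmetic progression.
Enumerate sums a + a' for a ≤ a' (symmetric, so this suffices):
a = -3: -3+-3=-6, -3+-1=-4, -3+0=-3, -3+3=0, -3+11=8
a = -1: -1+-1=-2, -1+0=-1, -1+3=2, -1+11=10
a = 0: 0+0=0, 0+3=3, 0+11=11
a = 3: 3+3=6, 3+11=14
a = 11: 11+11=22
Distinct sums: {-6, -4, -3, -2, -1, 0, 2, 3, 6, 8, 10, 11, 14, 22}
|A + A| = 14

|A + A| = 14


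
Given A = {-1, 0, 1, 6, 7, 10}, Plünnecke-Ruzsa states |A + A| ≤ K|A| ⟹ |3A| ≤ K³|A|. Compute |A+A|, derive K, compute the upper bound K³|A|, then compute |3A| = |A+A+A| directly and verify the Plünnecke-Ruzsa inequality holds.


|A| = 6.
Step 1: Compute A + A by enumerating all 36 pairs.
A + A = {-2, -1, 0, 1, 2, 5, 6, 7, 8, 9, 10, 11, 12, 13, 14, 16, 17, 20}, so |A + A| = 18.
Step 2: Doubling constant K = |A + A|/|A| = 18/6 = 18/6 ≈ 3.0000.
Step 3: Plünnecke-Ruzsa gives |3A| ≤ K³·|A| = (3.0000)³ · 6 ≈ 162.0000.
Step 4: Compute 3A = A + A + A directly by enumerating all triples (a,b,c) ∈ A³; |3A| = 31.
Step 5: Check 31 ≤ 162.0000? Yes ✓.

K = 18/6, Plünnecke-Ruzsa bound K³|A| ≈ 162.0000, |3A| = 31, inequality holds.


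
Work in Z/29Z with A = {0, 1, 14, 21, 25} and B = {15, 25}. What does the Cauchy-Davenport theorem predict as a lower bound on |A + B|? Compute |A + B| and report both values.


Cauchy-Davenport: |A + B| ≥ min(p, |A| + |B| - 1) for A, B nonempty in Z/pZ.
|A| = 5, |B| = 2, p = 29.
CD lower bound = min(29, 5 + 2 - 1) = min(29, 6) = 6.
Compute A + B mod 29 directly:
a = 0: 0+15=15, 0+25=25
a = 1: 1+15=16, 1+25=26
a = 14: 14+15=0, 14+25=10
a = 21: 21+15=7, 21+25=17
a = 25: 25+15=11, 25+25=21
A + B = {0, 7, 10, 11, 15, 16, 17, 21, 25, 26}, so |A + B| = 10.
Verify: 10 ≥ 6? Yes ✓.

CD lower bound = 6, actual |A + B| = 10.


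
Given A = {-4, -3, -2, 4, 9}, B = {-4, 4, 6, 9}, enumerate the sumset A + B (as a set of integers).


A + B = {a + b : a ∈ A, b ∈ B}.
Enumerate all |A|·|B| = 5·4 = 20 pairs (a, b) and collect distinct sums.
a = -4: -4+-4=-8, -4+4=0, -4+6=2, -4+9=5
a = -3: -3+-4=-7, -3+4=1, -3+6=3, -3+9=6
a = -2: -2+-4=-6, -2+4=2, -2+6=4, -2+9=7
a = 4: 4+-4=0, 4+4=8, 4+6=10, 4+9=13
a = 9: 9+-4=5, 9+4=13, 9+6=15, 9+9=18
Collecting distinct sums: A + B = {-8, -7, -6, 0, 1, 2, 3, 4, 5, 6, 7, 8, 10, 13, 15, 18}
|A + B| = 16

A + B = {-8, -7, -6, 0, 1, 2, 3, 4, 5, 6, 7, 8, 10, 13, 15, 18}


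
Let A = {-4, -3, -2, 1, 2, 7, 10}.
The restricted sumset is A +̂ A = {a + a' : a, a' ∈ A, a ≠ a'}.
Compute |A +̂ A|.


Restricted sumset: A +̂ A = {a + a' : a ∈ A, a' ∈ A, a ≠ a'}.
Equivalently, take A + A and drop any sum 2a that is achievable ONLY as a + a for a ∈ A (i.e. sums representable only with equal summands).
Enumerate pairs (a, a') with a < a' (symmetric, so each unordered pair gives one sum; this covers all a ≠ a'):
  -4 + -3 = -7
  -4 + -2 = -6
  -4 + 1 = -3
  -4 + 2 = -2
  -4 + 7 = 3
  -4 + 10 = 6
  -3 + -2 = -5
  -3 + 1 = -2
  -3 + 2 = -1
  -3 + 7 = 4
  -3 + 10 = 7
  -2 + 1 = -1
  -2 + 2 = 0
  -2 + 7 = 5
  -2 + 10 = 8
  1 + 2 = 3
  1 + 7 = 8
  1 + 10 = 11
  2 + 7 = 9
  2 + 10 = 12
  7 + 10 = 17
Collected distinct sums: {-7, -6, -5, -3, -2, -1, 0, 3, 4, 5, 6, 7, 8, 9, 11, 12, 17}
|A +̂ A| = 17
(Reference bound: |A +̂ A| ≥ 2|A| - 3 for |A| ≥ 2, with |A| = 7 giving ≥ 11.)

|A +̂ A| = 17


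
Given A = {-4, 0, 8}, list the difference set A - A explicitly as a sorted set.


A - A = {a - a' : a, a' ∈ A}.
Compute a - a' for each ordered pair (a, a'):
a = -4: -4--4=0, -4-0=-4, -4-8=-12
a = 0: 0--4=4, 0-0=0, 0-8=-8
a = 8: 8--4=12, 8-0=8, 8-8=0
Collecting distinct values (and noting 0 appears from a-a):
A - A = {-12, -8, -4, 0, 4, 8, 12}
|A - A| = 7

A - A = {-12, -8, -4, 0, 4, 8, 12}


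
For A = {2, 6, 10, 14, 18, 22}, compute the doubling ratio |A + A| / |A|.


|A| = 6.
Compute A + A by enumerating all 36 pairs.
A + A = {4, 8, 12, 16, 20, 24, 28, 32, 36, 40, 44}, so |A + A| = 11.
K = |A + A| / |A| = 11/6 (already in lowest terms) ≈ 1.8333.
Reference: AP of size 6 gives K = 11/6 ≈ 1.8333; a fully generic set of size 6 gives K ≈ 3.5000.

|A| = 6, |A + A| = 11, K = 11/6.


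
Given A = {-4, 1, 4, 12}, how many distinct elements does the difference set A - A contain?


A - A = {a - a' : a, a' ∈ A}; |A| = 4.
Bounds: 2|A|-1 ≤ |A - A| ≤ |A|² - |A| + 1, i.e. 7 ≤ |A - A| ≤ 13.
Note: 0 ∈ A - A always (from a - a). The set is symmetric: if d ∈ A - A then -d ∈ A - A.
Enumerate nonzero differences d = a - a' with a > a' (then include -d):
Positive differences: {3, 5, 8, 11, 16}
Full difference set: {0} ∪ (positive diffs) ∪ (negative diffs).
|A - A| = 1 + 2·5 = 11 (matches direct enumeration: 11).

|A - A| = 11


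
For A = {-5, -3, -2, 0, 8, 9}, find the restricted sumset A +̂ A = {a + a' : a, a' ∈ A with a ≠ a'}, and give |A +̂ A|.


Restricted sumset: A +̂ A = {a + a' : a ∈ A, a' ∈ A, a ≠ a'}.
Equivalently, take A + A and drop any sum 2a that is achievable ONLY as a + a for a ∈ A (i.e. sums representable only with equal summands).
Enumerate pairs (a, a') with a < a' (symmetric, so each unordered pair gives one sum; this covers all a ≠ a'):
  -5 + -3 = -8
  -5 + -2 = -7
  -5 + 0 = -5
  -5 + 8 = 3
  -5 + 9 = 4
  -3 + -2 = -5
  -3 + 0 = -3
  -3 + 8 = 5
  -3 + 9 = 6
  -2 + 0 = -2
  -2 + 8 = 6
  -2 + 9 = 7
  0 + 8 = 8
  0 + 9 = 9
  8 + 9 = 17
Collected distinct sums: {-8, -7, -5, -3, -2, 3, 4, 5, 6, 7, 8, 9, 17}
|A +̂ A| = 13
(Reference bound: |A +̂ A| ≥ 2|A| - 3 for |A| ≥ 2, with |A| = 6 giving ≥ 9.)

|A +̂ A| = 13


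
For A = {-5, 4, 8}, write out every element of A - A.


A - A = {a - a' : a, a' ∈ A}.
Compute a - a' for each ordered pair (a, a'):
a = -5: -5--5=0, -5-4=-9, -5-8=-13
a = 4: 4--5=9, 4-4=0, 4-8=-4
a = 8: 8--5=13, 8-4=4, 8-8=0
Collecting distinct values (and noting 0 appears from a-a):
A - A = {-13, -9, -4, 0, 4, 9, 13}
|A - A| = 7

A - A = {-13, -9, -4, 0, 4, 9, 13}


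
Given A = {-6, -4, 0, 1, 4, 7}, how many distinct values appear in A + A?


A + A = {a + a' : a, a' ∈ A}; |A| = 6.
General bounds: 2|A| - 1 ≤ |A + A| ≤ |A|(|A|+1)/2, i.e. 11 ≤ |A + A| ≤ 21.
Lower bound 2|A|-1 is attained iff A is an arithmetic progression.
Enumerate sums a + a' for a ≤ a' (symmetric, so this suffices):
a = -6: -6+-6=-12, -6+-4=-10, -6+0=-6, -6+1=-5, -6+4=-2, -6+7=1
a = -4: -4+-4=-8, -4+0=-4, -4+1=-3, -4+4=0, -4+7=3
a = 0: 0+0=0, 0+1=1, 0+4=4, 0+7=7
a = 1: 1+1=2, 1+4=5, 1+7=8
a = 4: 4+4=8, 4+7=11
a = 7: 7+7=14
Distinct sums: {-12, -10, -8, -6, -5, -4, -3, -2, 0, 1, 2, 3, 4, 5, 7, 8, 11, 14}
|A + A| = 18

|A + A| = 18


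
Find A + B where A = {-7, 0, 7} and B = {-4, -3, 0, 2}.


A + B = {a + b : a ∈ A, b ∈ B}.
Enumerate all |A|·|B| = 3·4 = 12 pairs (a, b) and collect distinct sums.
a = -7: -7+-4=-11, -7+-3=-10, -7+0=-7, -7+2=-5
a = 0: 0+-4=-4, 0+-3=-3, 0+0=0, 0+2=2
a = 7: 7+-4=3, 7+-3=4, 7+0=7, 7+2=9
Collecting distinct sums: A + B = {-11, -10, -7, -5, -4, -3, 0, 2, 3, 4, 7, 9}
|A + B| = 12

A + B = {-11, -10, -7, -5, -4, -3, 0, 2, 3, 4, 7, 9}


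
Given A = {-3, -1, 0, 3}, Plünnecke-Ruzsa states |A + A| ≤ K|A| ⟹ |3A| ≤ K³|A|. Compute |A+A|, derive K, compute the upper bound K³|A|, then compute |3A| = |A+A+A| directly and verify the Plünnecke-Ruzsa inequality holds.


|A| = 4.
Step 1: Compute A + A by enumerating all 16 pairs.
A + A = {-6, -4, -3, -2, -1, 0, 2, 3, 6}, so |A + A| = 9.
Step 2: Doubling constant K = |A + A|/|A| = 9/4 = 9/4 ≈ 2.2500.
Step 3: Plünnecke-Ruzsa gives |3A| ≤ K³·|A| = (2.2500)³ · 4 ≈ 45.5625.
Step 4: Compute 3A = A + A + A directly by enumerating all triples (a,b,c) ∈ A³; |3A| = 15.
Step 5: Check 15 ≤ 45.5625? Yes ✓.

K = 9/4, Plünnecke-Ruzsa bound K³|A| ≈ 45.5625, |3A| = 15, inequality holds.


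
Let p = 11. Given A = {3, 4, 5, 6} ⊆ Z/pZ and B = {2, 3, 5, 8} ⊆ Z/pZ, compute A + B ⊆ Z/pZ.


Work in Z/11Z: reduce every sum a + b modulo 11.
Enumerate all 16 pairs:
a = 3: 3+2=5, 3+3=6, 3+5=8, 3+8=0
a = 4: 4+2=6, 4+3=7, 4+5=9, 4+8=1
a = 5: 5+2=7, 5+3=8, 5+5=10, 5+8=2
a = 6: 6+2=8, 6+3=9, 6+5=0, 6+8=3
Distinct residues collected: {0, 1, 2, 3, 5, 6, 7, 8, 9, 10}
|A + B| = 10 (out of 11 total residues).

A + B = {0, 1, 2, 3, 5, 6, 7, 8, 9, 10}


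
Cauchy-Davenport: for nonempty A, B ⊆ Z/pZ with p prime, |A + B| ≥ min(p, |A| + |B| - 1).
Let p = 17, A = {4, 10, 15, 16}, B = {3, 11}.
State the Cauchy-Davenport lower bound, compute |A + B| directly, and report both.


Cauchy-Davenport: |A + B| ≥ min(p, |A| + |B| - 1) for A, B nonempty in Z/pZ.
|A| = 4, |B| = 2, p = 17.
CD lower bound = min(17, 4 + 2 - 1) = min(17, 5) = 5.
Compute A + B mod 17 directly:
a = 4: 4+3=7, 4+11=15
a = 10: 10+3=13, 10+11=4
a = 15: 15+3=1, 15+11=9
a = 16: 16+3=2, 16+11=10
A + B = {1, 2, 4, 7, 9, 10, 13, 15}, so |A + B| = 8.
Verify: 8 ≥ 5? Yes ✓.

CD lower bound = 5, actual |A + B| = 8.


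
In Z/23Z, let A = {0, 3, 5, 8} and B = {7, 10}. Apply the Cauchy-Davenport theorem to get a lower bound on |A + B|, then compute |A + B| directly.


Cauchy-Davenport: |A + B| ≥ min(p, |A| + |B| - 1) for A, B nonempty in Z/pZ.
|A| = 4, |B| = 2, p = 23.
CD lower bound = min(23, 4 + 2 - 1) = min(23, 5) = 5.
Compute A + B mod 23 directly:
a = 0: 0+7=7, 0+10=10
a = 3: 3+7=10, 3+10=13
a = 5: 5+7=12, 5+10=15
a = 8: 8+7=15, 8+10=18
A + B = {7, 10, 12, 13, 15, 18}, so |A + B| = 6.
Verify: 6 ≥ 5? Yes ✓.

CD lower bound = 5, actual |A + B| = 6.


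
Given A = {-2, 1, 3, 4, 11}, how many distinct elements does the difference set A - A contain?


A - A = {a - a' : a, a' ∈ A}; |A| = 5.
Bounds: 2|A|-1 ≤ |A - A| ≤ |A|² - |A| + 1, i.e. 9 ≤ |A - A| ≤ 21.
Note: 0 ∈ A - A always (from a - a). The set is symmetric: if d ∈ A - A then -d ∈ A - A.
Enumerate nonzero differences d = a - a' with a > a' (then include -d):
Positive differences: {1, 2, 3, 5, 6, 7, 8, 10, 13}
Full difference set: {0} ∪ (positive diffs) ∪ (negative diffs).
|A - A| = 1 + 2·9 = 19 (matches direct enumeration: 19).

|A - A| = 19


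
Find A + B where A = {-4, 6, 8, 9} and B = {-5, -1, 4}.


A + B = {a + b : a ∈ A, b ∈ B}.
Enumerate all |A|·|B| = 4·3 = 12 pairs (a, b) and collect distinct sums.
a = -4: -4+-5=-9, -4+-1=-5, -4+4=0
a = 6: 6+-5=1, 6+-1=5, 6+4=10
a = 8: 8+-5=3, 8+-1=7, 8+4=12
a = 9: 9+-5=4, 9+-1=8, 9+4=13
Collecting distinct sums: A + B = {-9, -5, 0, 1, 3, 4, 5, 7, 8, 10, 12, 13}
|A + B| = 12

A + B = {-9, -5, 0, 1, 3, 4, 5, 7, 8, 10, 12, 13}


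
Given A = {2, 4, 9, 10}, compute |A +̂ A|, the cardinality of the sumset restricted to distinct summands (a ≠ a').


Restricted sumset: A +̂ A = {a + a' : a ∈ A, a' ∈ A, a ≠ a'}.
Equivalently, take A + A and drop any sum 2a that is achievable ONLY as a + a for a ∈ A (i.e. sums representable only with equal summands).
Enumerate pairs (a, a') with a < a' (symmetric, so each unordered pair gives one sum; this covers all a ≠ a'):
  2 + 4 = 6
  2 + 9 = 11
  2 + 10 = 12
  4 + 9 = 13
  4 + 10 = 14
  9 + 10 = 19
Collected distinct sums: {6, 11, 12, 13, 14, 19}
|A +̂ A| = 6
(Reference bound: |A +̂ A| ≥ 2|A| - 3 for |A| ≥ 2, with |A| = 4 giving ≥ 5.)

|A +̂ A| = 6


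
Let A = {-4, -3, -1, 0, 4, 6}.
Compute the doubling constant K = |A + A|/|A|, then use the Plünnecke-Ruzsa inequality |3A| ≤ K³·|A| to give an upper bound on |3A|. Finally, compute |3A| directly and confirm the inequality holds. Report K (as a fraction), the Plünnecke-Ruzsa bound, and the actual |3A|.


|A| = 6.
Step 1: Compute A + A by enumerating all 36 pairs.
A + A = {-8, -7, -6, -5, -4, -3, -2, -1, 0, 1, 2, 3, 4, 5, 6, 8, 10, 12}, so |A + A| = 18.
Step 2: Doubling constant K = |A + A|/|A| = 18/6 = 18/6 ≈ 3.0000.
Step 3: Plünnecke-Ruzsa gives |3A| ≤ K³·|A| = (3.0000)³ · 6 ≈ 162.0000.
Step 4: Compute 3A = A + A + A directly by enumerating all triples (a,b,c) ∈ A³; |3A| = 28.
Step 5: Check 28 ≤ 162.0000? Yes ✓.

K = 18/6, Plünnecke-Ruzsa bound K³|A| ≈ 162.0000, |3A| = 28, inequality holds.


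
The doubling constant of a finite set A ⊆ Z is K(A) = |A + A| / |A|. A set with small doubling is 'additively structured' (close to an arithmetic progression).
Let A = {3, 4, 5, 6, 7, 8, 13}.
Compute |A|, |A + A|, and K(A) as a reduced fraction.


|A| = 7.
Compute A + A by enumerating all 49 pairs.
A + A = {6, 7, 8, 9, 10, 11, 12, 13, 14, 15, 16, 17, 18, 19, 20, 21, 26}, so |A + A| = 17.
K = |A + A| / |A| = 17/7 (already in lowest terms) ≈ 2.4286.
Reference: AP of size 7 gives K = 13/7 ≈ 1.8571; a fully generic set of size 7 gives K ≈ 4.0000.

|A| = 7, |A + A| = 17, K = 17/7.


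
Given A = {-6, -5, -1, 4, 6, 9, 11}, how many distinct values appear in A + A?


A + A = {a + a' : a, a' ∈ A}; |A| = 7.
General bounds: 2|A| - 1 ≤ |A + A| ≤ |A|(|A|+1)/2, i.e. 13 ≤ |A + A| ≤ 28.
Lower bound 2|A|-1 is attained iff A is an arithmetic progression.
Enumerate sums a + a' for a ≤ a' (symmetric, so this suffices):
a = -6: -6+-6=-12, -6+-5=-11, -6+-1=-7, -6+4=-2, -6+6=0, -6+9=3, -6+11=5
a = -5: -5+-5=-10, -5+-1=-6, -5+4=-1, -5+6=1, -5+9=4, -5+11=6
a = -1: -1+-1=-2, -1+4=3, -1+6=5, -1+9=8, -1+11=10
a = 4: 4+4=8, 4+6=10, 4+9=13, 4+11=15
a = 6: 6+6=12, 6+9=15, 6+11=17
a = 9: 9+9=18, 9+11=20
a = 11: 11+11=22
Distinct sums: {-12, -11, -10, -7, -6, -2, -1, 0, 1, 3, 4, 5, 6, 8, 10, 12, 13, 15, 17, 18, 20, 22}
|A + A| = 22

|A + A| = 22


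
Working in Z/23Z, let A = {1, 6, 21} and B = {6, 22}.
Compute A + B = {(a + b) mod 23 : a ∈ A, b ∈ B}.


Work in Z/23Z: reduce every sum a + b modulo 23.
Enumerate all 6 pairs:
a = 1: 1+6=7, 1+22=0
a = 6: 6+6=12, 6+22=5
a = 21: 21+6=4, 21+22=20
Distinct residues collected: {0, 4, 5, 7, 12, 20}
|A + B| = 6 (out of 23 total residues).

A + B = {0, 4, 5, 7, 12, 20}


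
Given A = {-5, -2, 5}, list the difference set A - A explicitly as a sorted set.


A - A = {a - a' : a, a' ∈ A}.
Compute a - a' for each ordered pair (a, a'):
a = -5: -5--5=0, -5--2=-3, -5-5=-10
a = -2: -2--5=3, -2--2=0, -2-5=-7
a = 5: 5--5=10, 5--2=7, 5-5=0
Collecting distinct values (and noting 0 appears from a-a):
A - A = {-10, -7, -3, 0, 3, 7, 10}
|A - A| = 7

A - A = {-10, -7, -3, 0, 3, 7, 10}


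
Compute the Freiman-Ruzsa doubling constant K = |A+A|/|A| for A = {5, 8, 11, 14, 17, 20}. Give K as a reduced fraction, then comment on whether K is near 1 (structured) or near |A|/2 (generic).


|A| = 6.
Compute A + A by enumerating all 36 pairs.
A + A = {10, 13, 16, 19, 22, 25, 28, 31, 34, 37, 40}, so |A + A| = 11.
K = |A + A| / |A| = 11/6 (already in lowest terms) ≈ 1.8333.
Reference: AP of size 6 gives K = 11/6 ≈ 1.8333; a fully generic set of size 6 gives K ≈ 3.5000.

|A| = 6, |A + A| = 11, K = 11/6.


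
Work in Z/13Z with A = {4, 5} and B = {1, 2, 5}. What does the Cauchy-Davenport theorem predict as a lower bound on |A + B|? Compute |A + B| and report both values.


Cauchy-Davenport: |A + B| ≥ min(p, |A| + |B| - 1) for A, B nonempty in Z/pZ.
|A| = 2, |B| = 3, p = 13.
CD lower bound = min(13, 2 + 3 - 1) = min(13, 4) = 4.
Compute A + B mod 13 directly:
a = 4: 4+1=5, 4+2=6, 4+5=9
a = 5: 5+1=6, 5+2=7, 5+5=10
A + B = {5, 6, 7, 9, 10}, so |A + B| = 5.
Verify: 5 ≥ 4? Yes ✓.

CD lower bound = 4, actual |A + B| = 5.


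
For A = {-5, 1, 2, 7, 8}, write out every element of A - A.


A - A = {a - a' : a, a' ∈ A}.
Compute a - a' for each ordered pair (a, a'):
a = -5: -5--5=0, -5-1=-6, -5-2=-7, -5-7=-12, -5-8=-13
a = 1: 1--5=6, 1-1=0, 1-2=-1, 1-7=-6, 1-8=-7
a = 2: 2--5=7, 2-1=1, 2-2=0, 2-7=-5, 2-8=-6
a = 7: 7--5=12, 7-1=6, 7-2=5, 7-7=0, 7-8=-1
a = 8: 8--5=13, 8-1=7, 8-2=6, 8-7=1, 8-8=0
Collecting distinct values (and noting 0 appears from a-a):
A - A = {-13, -12, -7, -6, -5, -1, 0, 1, 5, 6, 7, 12, 13}
|A - A| = 13

A - A = {-13, -12, -7, -6, -5, -1, 0, 1, 5, 6, 7, 12, 13}


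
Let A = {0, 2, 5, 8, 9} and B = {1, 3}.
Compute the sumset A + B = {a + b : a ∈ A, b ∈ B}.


A + B = {a + b : a ∈ A, b ∈ B}.
Enumerate all |A|·|B| = 5·2 = 10 pairs (a, b) and collect distinct sums.
a = 0: 0+1=1, 0+3=3
a = 2: 2+1=3, 2+3=5
a = 5: 5+1=6, 5+3=8
a = 8: 8+1=9, 8+3=11
a = 9: 9+1=10, 9+3=12
Collecting distinct sums: A + B = {1, 3, 5, 6, 8, 9, 10, 11, 12}
|A + B| = 9

A + B = {1, 3, 5, 6, 8, 9, 10, 11, 12}


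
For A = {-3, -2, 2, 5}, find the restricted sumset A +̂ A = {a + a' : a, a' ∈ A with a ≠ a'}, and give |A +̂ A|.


Restricted sumset: A +̂ A = {a + a' : a ∈ A, a' ∈ A, a ≠ a'}.
Equivalently, take A + A and drop any sum 2a that is achievable ONLY as a + a for a ∈ A (i.e. sums representable only with equal summands).
Enumerate pairs (a, a') with a < a' (symmetric, so each unordered pair gives one sum; this covers all a ≠ a'):
  -3 + -2 = -5
  -3 + 2 = -1
  -3 + 5 = 2
  -2 + 2 = 0
  -2 + 5 = 3
  2 + 5 = 7
Collected distinct sums: {-5, -1, 0, 2, 3, 7}
|A +̂ A| = 6
(Reference bound: |A +̂ A| ≥ 2|A| - 3 for |A| ≥ 2, with |A| = 4 giving ≥ 5.)

|A +̂ A| = 6


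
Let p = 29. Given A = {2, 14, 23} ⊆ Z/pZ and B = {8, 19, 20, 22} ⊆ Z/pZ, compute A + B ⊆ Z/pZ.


Work in Z/29Z: reduce every sum a + b modulo 29.
Enumerate all 12 pairs:
a = 2: 2+8=10, 2+19=21, 2+20=22, 2+22=24
a = 14: 14+8=22, 14+19=4, 14+20=5, 14+22=7
a = 23: 23+8=2, 23+19=13, 23+20=14, 23+22=16
Distinct residues collected: {2, 4, 5, 7, 10, 13, 14, 16, 21, 22, 24}
|A + B| = 11 (out of 29 total residues).

A + B = {2, 4, 5, 7, 10, 13, 14, 16, 21, 22, 24}


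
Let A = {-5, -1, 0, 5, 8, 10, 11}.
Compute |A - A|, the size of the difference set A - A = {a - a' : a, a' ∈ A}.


A - A = {a - a' : a, a' ∈ A}; |A| = 7.
Bounds: 2|A|-1 ≤ |A - A| ≤ |A|² - |A| + 1, i.e. 13 ≤ |A - A| ≤ 43.
Note: 0 ∈ A - A always (from a - a). The set is symmetric: if d ∈ A - A then -d ∈ A - A.
Enumerate nonzero differences d = a - a' with a > a' (then include -d):
Positive differences: {1, 2, 3, 4, 5, 6, 8, 9, 10, 11, 12, 13, 15, 16}
Full difference set: {0} ∪ (positive diffs) ∪ (negative diffs).
|A - A| = 1 + 2·14 = 29 (matches direct enumeration: 29).

|A - A| = 29


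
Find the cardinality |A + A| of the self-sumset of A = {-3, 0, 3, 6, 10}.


A + A = {a + a' : a, a' ∈ A}; |A| = 5.
General bounds: 2|A| - 1 ≤ |A + A| ≤ |A|(|A|+1)/2, i.e. 9 ≤ |A + A| ≤ 15.
Lower bound 2|A|-1 is attained iff A is an arithmetic progression.
Enumerate sums a + a' for a ≤ a' (symmetric, so this suffices):
a = -3: -3+-3=-6, -3+0=-3, -3+3=0, -3+6=3, -3+10=7
a = 0: 0+0=0, 0+3=3, 0+6=6, 0+10=10
a = 3: 3+3=6, 3+6=9, 3+10=13
a = 6: 6+6=12, 6+10=16
a = 10: 10+10=20
Distinct sums: {-6, -3, 0, 3, 6, 7, 9, 10, 12, 13, 16, 20}
|A + A| = 12

|A + A| = 12


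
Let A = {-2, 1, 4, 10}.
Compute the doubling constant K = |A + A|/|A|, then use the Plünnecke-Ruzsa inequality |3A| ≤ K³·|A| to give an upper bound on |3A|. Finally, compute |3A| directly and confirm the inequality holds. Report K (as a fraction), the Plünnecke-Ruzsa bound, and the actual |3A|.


|A| = 4.
Step 1: Compute A + A by enumerating all 16 pairs.
A + A = {-4, -1, 2, 5, 8, 11, 14, 20}, so |A + A| = 8.
Step 2: Doubling constant K = |A + A|/|A| = 8/4 = 8/4 ≈ 2.0000.
Step 3: Plünnecke-Ruzsa gives |3A| ≤ K³·|A| = (2.0000)³ · 4 ≈ 32.0000.
Step 4: Compute 3A = A + A + A directly by enumerating all triples (a,b,c) ∈ A³; |3A| = 12.
Step 5: Check 12 ≤ 32.0000? Yes ✓.

K = 8/4, Plünnecke-Ruzsa bound K³|A| ≈ 32.0000, |3A| = 12, inequality holds.


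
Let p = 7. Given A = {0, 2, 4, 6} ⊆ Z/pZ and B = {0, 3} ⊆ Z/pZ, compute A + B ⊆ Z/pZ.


Work in Z/7Z: reduce every sum a + b modulo 7.
Enumerate all 8 pairs:
a = 0: 0+0=0, 0+3=3
a = 2: 2+0=2, 2+3=5
a = 4: 4+0=4, 4+3=0
a = 6: 6+0=6, 6+3=2
Distinct residues collected: {0, 2, 3, 4, 5, 6}
|A + B| = 6 (out of 7 total residues).

A + B = {0, 2, 3, 4, 5, 6}


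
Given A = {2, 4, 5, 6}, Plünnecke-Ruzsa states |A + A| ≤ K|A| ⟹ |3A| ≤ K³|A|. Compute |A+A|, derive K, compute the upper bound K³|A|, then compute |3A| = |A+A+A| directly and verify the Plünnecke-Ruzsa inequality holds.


|A| = 4.
Step 1: Compute A + A by enumerating all 16 pairs.
A + A = {4, 6, 7, 8, 9, 10, 11, 12}, so |A + A| = 8.
Step 2: Doubling constant K = |A + A|/|A| = 8/4 = 8/4 ≈ 2.0000.
Step 3: Plünnecke-Ruzsa gives |3A| ≤ K³·|A| = (2.0000)³ · 4 ≈ 32.0000.
Step 4: Compute 3A = A + A + A directly by enumerating all triples (a,b,c) ∈ A³; |3A| = 12.
Step 5: Check 12 ≤ 32.0000? Yes ✓.

K = 8/4, Plünnecke-Ruzsa bound K³|A| ≈ 32.0000, |3A| = 12, inequality holds.


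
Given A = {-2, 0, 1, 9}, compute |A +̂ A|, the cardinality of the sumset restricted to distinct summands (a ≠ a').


Restricted sumset: A +̂ A = {a + a' : a ∈ A, a' ∈ A, a ≠ a'}.
Equivalently, take A + A and drop any sum 2a that is achievable ONLY as a + a for a ∈ A (i.e. sums representable only with equal summands).
Enumerate pairs (a, a') with a < a' (symmetric, so each unordered pair gives one sum; this covers all a ≠ a'):
  -2 + 0 = -2
  -2 + 1 = -1
  -2 + 9 = 7
  0 + 1 = 1
  0 + 9 = 9
  1 + 9 = 10
Collected distinct sums: {-2, -1, 1, 7, 9, 10}
|A +̂ A| = 6
(Reference bound: |A +̂ A| ≥ 2|A| - 3 for |A| ≥ 2, with |A| = 4 giving ≥ 5.)

|A +̂ A| = 6


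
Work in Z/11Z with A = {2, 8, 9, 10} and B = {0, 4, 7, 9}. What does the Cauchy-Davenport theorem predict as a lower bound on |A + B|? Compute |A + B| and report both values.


Cauchy-Davenport: |A + B| ≥ min(p, |A| + |B| - 1) for A, B nonempty in Z/pZ.
|A| = 4, |B| = 4, p = 11.
CD lower bound = min(11, 4 + 4 - 1) = min(11, 7) = 7.
Compute A + B mod 11 directly:
a = 2: 2+0=2, 2+4=6, 2+7=9, 2+9=0
a = 8: 8+0=8, 8+4=1, 8+7=4, 8+9=6
a = 9: 9+0=9, 9+4=2, 9+7=5, 9+9=7
a = 10: 10+0=10, 10+4=3, 10+7=6, 10+9=8
A + B = {0, 1, 2, 3, 4, 5, 6, 7, 8, 9, 10}, so |A + B| = 11.
Verify: 11 ≥ 7? Yes ✓.

CD lower bound = 7, actual |A + B| = 11.


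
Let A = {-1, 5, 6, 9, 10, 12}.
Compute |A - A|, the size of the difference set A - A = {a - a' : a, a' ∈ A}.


A - A = {a - a' : a, a' ∈ A}; |A| = 6.
Bounds: 2|A|-1 ≤ |A - A| ≤ |A|² - |A| + 1, i.e. 11 ≤ |A - A| ≤ 31.
Note: 0 ∈ A - A always (from a - a). The set is symmetric: if d ∈ A - A then -d ∈ A - A.
Enumerate nonzero differences d = a - a' with a > a' (then include -d):
Positive differences: {1, 2, 3, 4, 5, 6, 7, 10, 11, 13}
Full difference set: {0} ∪ (positive diffs) ∪ (negative diffs).
|A - A| = 1 + 2·10 = 21 (matches direct enumeration: 21).

|A - A| = 21


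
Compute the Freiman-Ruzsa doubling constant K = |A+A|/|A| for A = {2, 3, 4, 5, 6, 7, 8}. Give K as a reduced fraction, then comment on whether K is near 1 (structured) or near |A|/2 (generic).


|A| = 7.
Compute A + A by enumerating all 49 pairs.
A + A = {4, 5, 6, 7, 8, 9, 10, 11, 12, 13, 14, 15, 16}, so |A + A| = 13.
K = |A + A| / |A| = 13/7 (already in lowest terms) ≈ 1.8571.
Reference: AP of size 7 gives K = 13/7 ≈ 1.8571; a fully generic set of size 7 gives K ≈ 4.0000.

|A| = 7, |A + A| = 13, K = 13/7.


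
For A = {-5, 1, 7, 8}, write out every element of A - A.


A - A = {a - a' : a, a' ∈ A}.
Compute a - a' for each ordered pair (a, a'):
a = -5: -5--5=0, -5-1=-6, -5-7=-12, -5-8=-13
a = 1: 1--5=6, 1-1=0, 1-7=-6, 1-8=-7
a = 7: 7--5=12, 7-1=6, 7-7=0, 7-8=-1
a = 8: 8--5=13, 8-1=7, 8-7=1, 8-8=0
Collecting distinct values (and noting 0 appears from a-a):
A - A = {-13, -12, -7, -6, -1, 0, 1, 6, 7, 12, 13}
|A - A| = 11

A - A = {-13, -12, -7, -6, -1, 0, 1, 6, 7, 12, 13}


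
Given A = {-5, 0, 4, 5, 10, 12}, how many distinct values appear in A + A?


A + A = {a + a' : a, a' ∈ A}; |A| = 6.
General bounds: 2|A| - 1 ≤ |A + A| ≤ |A|(|A|+1)/2, i.e. 11 ≤ |A + A| ≤ 21.
Lower bound 2|A|-1 is attained iff A is an arithmetic progression.
Enumerate sums a + a' for a ≤ a' (symmetric, so this suffices):
a = -5: -5+-5=-10, -5+0=-5, -5+4=-1, -5+5=0, -5+10=5, -5+12=7
a = 0: 0+0=0, 0+4=4, 0+5=5, 0+10=10, 0+12=12
a = 4: 4+4=8, 4+5=9, 4+10=14, 4+12=16
a = 5: 5+5=10, 5+10=15, 5+12=17
a = 10: 10+10=20, 10+12=22
a = 12: 12+12=24
Distinct sums: {-10, -5, -1, 0, 4, 5, 7, 8, 9, 10, 12, 14, 15, 16, 17, 20, 22, 24}
|A + A| = 18

|A + A| = 18


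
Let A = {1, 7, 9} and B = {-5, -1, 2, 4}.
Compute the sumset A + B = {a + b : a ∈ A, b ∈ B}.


A + B = {a + b : a ∈ A, b ∈ B}.
Enumerate all |A|·|B| = 3·4 = 12 pairs (a, b) and collect distinct sums.
a = 1: 1+-5=-4, 1+-1=0, 1+2=3, 1+4=5
a = 7: 7+-5=2, 7+-1=6, 7+2=9, 7+4=11
a = 9: 9+-5=4, 9+-1=8, 9+2=11, 9+4=13
Collecting distinct sums: A + B = {-4, 0, 2, 3, 4, 5, 6, 8, 9, 11, 13}
|A + B| = 11

A + B = {-4, 0, 2, 3, 4, 5, 6, 8, 9, 11, 13}


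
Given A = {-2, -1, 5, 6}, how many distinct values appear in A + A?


A + A = {a + a' : a, a' ∈ A}; |A| = 4.
General bounds: 2|A| - 1 ≤ |A + A| ≤ |A|(|A|+1)/2, i.e. 7 ≤ |A + A| ≤ 10.
Lower bound 2|A|-1 is attained iff A is an arithmetic progression.
Enumerate sums a + a' for a ≤ a' (symmetric, so this suffices):
a = -2: -2+-2=-4, -2+-1=-3, -2+5=3, -2+6=4
a = -1: -1+-1=-2, -1+5=4, -1+6=5
a = 5: 5+5=10, 5+6=11
a = 6: 6+6=12
Distinct sums: {-4, -3, -2, 3, 4, 5, 10, 11, 12}
|A + A| = 9

|A + A| = 9


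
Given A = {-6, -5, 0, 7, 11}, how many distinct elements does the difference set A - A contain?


A - A = {a - a' : a, a' ∈ A}; |A| = 5.
Bounds: 2|A|-1 ≤ |A - A| ≤ |A|² - |A| + 1, i.e. 9 ≤ |A - A| ≤ 21.
Note: 0 ∈ A - A always (from a - a). The set is symmetric: if d ∈ A - A then -d ∈ A - A.
Enumerate nonzero differences d = a - a' with a > a' (then include -d):
Positive differences: {1, 4, 5, 6, 7, 11, 12, 13, 16, 17}
Full difference set: {0} ∪ (positive diffs) ∪ (negative diffs).
|A - A| = 1 + 2·10 = 21 (matches direct enumeration: 21).

|A - A| = 21


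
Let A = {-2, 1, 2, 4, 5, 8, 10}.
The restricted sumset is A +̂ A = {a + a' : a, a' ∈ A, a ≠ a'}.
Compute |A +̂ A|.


Restricted sumset: A +̂ A = {a + a' : a ∈ A, a' ∈ A, a ≠ a'}.
Equivalently, take A + A and drop any sum 2a that is achievable ONLY as a + a for a ∈ A (i.e. sums representable only with equal summands).
Enumerate pairs (a, a') with a < a' (symmetric, so each unordered pair gives one sum; this covers all a ≠ a'):
  -2 + 1 = -1
  -2 + 2 = 0
  -2 + 4 = 2
  -2 + 5 = 3
  -2 + 8 = 6
  -2 + 10 = 8
  1 + 2 = 3
  1 + 4 = 5
  1 + 5 = 6
  1 + 8 = 9
  1 + 10 = 11
  2 + 4 = 6
  2 + 5 = 7
  2 + 8 = 10
  2 + 10 = 12
  4 + 5 = 9
  4 + 8 = 12
  4 + 10 = 14
  5 + 8 = 13
  5 + 10 = 15
  8 + 10 = 18
Collected distinct sums: {-1, 0, 2, 3, 5, 6, 7, 8, 9, 10, 11, 12, 13, 14, 15, 18}
|A +̂ A| = 16
(Reference bound: |A +̂ A| ≥ 2|A| - 3 for |A| ≥ 2, with |A| = 7 giving ≥ 11.)

|A +̂ A| = 16


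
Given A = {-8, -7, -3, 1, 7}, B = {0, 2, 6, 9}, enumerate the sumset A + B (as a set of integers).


A + B = {a + b : a ∈ A, b ∈ B}.
Enumerate all |A|·|B| = 5·4 = 20 pairs (a, b) and collect distinct sums.
a = -8: -8+0=-8, -8+2=-6, -8+6=-2, -8+9=1
a = -7: -7+0=-7, -7+2=-5, -7+6=-1, -7+9=2
a = -3: -3+0=-3, -3+2=-1, -3+6=3, -3+9=6
a = 1: 1+0=1, 1+2=3, 1+6=7, 1+9=10
a = 7: 7+0=7, 7+2=9, 7+6=13, 7+9=16
Collecting distinct sums: A + B = {-8, -7, -6, -5, -3, -2, -1, 1, 2, 3, 6, 7, 9, 10, 13, 16}
|A + B| = 16

A + B = {-8, -7, -6, -5, -3, -2, -1, 1, 2, 3, 6, 7, 9, 10, 13, 16}


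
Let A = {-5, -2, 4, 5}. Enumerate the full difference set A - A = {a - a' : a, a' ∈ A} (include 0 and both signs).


A - A = {a - a' : a, a' ∈ A}.
Compute a - a' for each ordered pair (a, a'):
a = -5: -5--5=0, -5--2=-3, -5-4=-9, -5-5=-10
a = -2: -2--5=3, -2--2=0, -2-4=-6, -2-5=-7
a = 4: 4--5=9, 4--2=6, 4-4=0, 4-5=-1
a = 5: 5--5=10, 5--2=7, 5-4=1, 5-5=0
Collecting distinct values (and noting 0 appears from a-a):
A - A = {-10, -9, -7, -6, -3, -1, 0, 1, 3, 6, 7, 9, 10}
|A - A| = 13

A - A = {-10, -9, -7, -6, -3, -1, 0, 1, 3, 6, 7, 9, 10}


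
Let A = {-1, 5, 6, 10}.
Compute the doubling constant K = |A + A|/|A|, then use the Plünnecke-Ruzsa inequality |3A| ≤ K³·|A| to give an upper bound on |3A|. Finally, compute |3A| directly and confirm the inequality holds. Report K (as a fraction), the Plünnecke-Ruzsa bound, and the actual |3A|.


|A| = 4.
Step 1: Compute A + A by enumerating all 16 pairs.
A + A = {-2, 4, 5, 9, 10, 11, 12, 15, 16, 20}, so |A + A| = 10.
Step 2: Doubling constant K = |A + A|/|A| = 10/4 = 10/4 ≈ 2.5000.
Step 3: Plünnecke-Ruzsa gives |3A| ≤ K³·|A| = (2.5000)³ · 4 ≈ 62.5000.
Step 4: Compute 3A = A + A + A directly by enumerating all triples (a,b,c) ∈ A³; |3A| = 19.
Step 5: Check 19 ≤ 62.5000? Yes ✓.

K = 10/4, Plünnecke-Ruzsa bound K³|A| ≈ 62.5000, |3A| = 19, inequality holds.


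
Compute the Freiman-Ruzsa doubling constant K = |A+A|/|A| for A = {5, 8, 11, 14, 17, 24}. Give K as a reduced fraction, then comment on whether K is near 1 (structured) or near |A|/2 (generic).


|A| = 6.
Compute A + A by enumerating all 36 pairs.
A + A = {10, 13, 16, 19, 22, 25, 28, 29, 31, 32, 34, 35, 38, 41, 48}, so |A + A| = 15.
K = |A + A| / |A| = 15/6 = 5/2 ≈ 2.5000.
Reference: AP of size 6 gives K = 11/6 ≈ 1.8333; a fully generic set of size 6 gives K ≈ 3.5000.

|A| = 6, |A + A| = 15, K = 15/6 = 5/2.
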